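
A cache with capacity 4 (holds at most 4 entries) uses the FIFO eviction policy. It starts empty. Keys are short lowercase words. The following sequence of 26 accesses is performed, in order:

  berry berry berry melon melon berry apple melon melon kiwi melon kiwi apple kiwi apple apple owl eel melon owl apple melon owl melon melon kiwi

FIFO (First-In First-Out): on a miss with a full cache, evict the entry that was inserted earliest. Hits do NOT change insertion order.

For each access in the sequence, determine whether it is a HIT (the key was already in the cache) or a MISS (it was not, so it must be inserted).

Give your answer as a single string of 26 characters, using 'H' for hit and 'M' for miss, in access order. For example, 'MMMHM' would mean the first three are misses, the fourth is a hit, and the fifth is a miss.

Answer: MHHMHHMHHMHHHHHHMMMHMHHHHM

Derivation:
FIFO simulation (capacity=4):
  1. access berry: MISS. Cache (old->new): [berry]
  2. access berry: HIT. Cache (old->new): [berry]
  3. access berry: HIT. Cache (old->new): [berry]
  4. access melon: MISS. Cache (old->new): [berry melon]
  5. access melon: HIT. Cache (old->new): [berry melon]
  6. access berry: HIT. Cache (old->new): [berry melon]
  7. access apple: MISS. Cache (old->new): [berry melon apple]
  8. access melon: HIT. Cache (old->new): [berry melon apple]
  9. access melon: HIT. Cache (old->new): [berry melon apple]
  10. access kiwi: MISS. Cache (old->new): [berry melon apple kiwi]
  11. access melon: HIT. Cache (old->new): [berry melon apple kiwi]
  12. access kiwi: HIT. Cache (old->new): [berry melon apple kiwi]
  13. access apple: HIT. Cache (old->new): [berry melon apple kiwi]
  14. access kiwi: HIT. Cache (old->new): [berry melon apple kiwi]
  15. access apple: HIT. Cache (old->new): [berry melon apple kiwi]
  16. access apple: HIT. Cache (old->new): [berry melon apple kiwi]
  17. access owl: MISS, evict berry. Cache (old->new): [melon apple kiwi owl]
  18. access eel: MISS, evict melon. Cache (old->new): [apple kiwi owl eel]
  19. access melon: MISS, evict apple. Cache (old->new): [kiwi owl eel melon]
  20. access owl: HIT. Cache (old->new): [kiwi owl eel melon]
  21. access apple: MISS, evict kiwi. Cache (old->new): [owl eel melon apple]
  22. access melon: HIT. Cache (old->new): [owl eel melon apple]
  23. access owl: HIT. Cache (old->new): [owl eel melon apple]
  24. access melon: HIT. Cache (old->new): [owl eel melon apple]
  25. access melon: HIT. Cache (old->new): [owl eel melon apple]
  26. access kiwi: MISS, evict owl. Cache (old->new): [eel melon apple kiwi]
Total: 17 hits, 9 misses, 5 evictions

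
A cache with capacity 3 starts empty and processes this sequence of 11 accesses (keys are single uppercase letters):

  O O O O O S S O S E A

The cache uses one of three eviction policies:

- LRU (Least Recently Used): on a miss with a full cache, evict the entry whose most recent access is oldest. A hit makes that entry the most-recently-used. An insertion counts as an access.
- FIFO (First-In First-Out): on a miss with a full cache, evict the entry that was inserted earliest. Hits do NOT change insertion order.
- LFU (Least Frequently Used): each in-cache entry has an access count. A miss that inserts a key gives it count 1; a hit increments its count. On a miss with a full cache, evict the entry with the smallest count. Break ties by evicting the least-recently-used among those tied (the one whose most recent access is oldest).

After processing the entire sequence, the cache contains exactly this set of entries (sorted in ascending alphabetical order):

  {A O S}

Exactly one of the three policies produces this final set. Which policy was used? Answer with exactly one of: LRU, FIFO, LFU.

Simulating under each policy and comparing final sets:
  LRU: final set = {A E S} -> differs
  FIFO: final set = {A E S} -> differs
  LFU: final set = {A O S} -> MATCHES target
Only LFU produces the target set.

Answer: LFU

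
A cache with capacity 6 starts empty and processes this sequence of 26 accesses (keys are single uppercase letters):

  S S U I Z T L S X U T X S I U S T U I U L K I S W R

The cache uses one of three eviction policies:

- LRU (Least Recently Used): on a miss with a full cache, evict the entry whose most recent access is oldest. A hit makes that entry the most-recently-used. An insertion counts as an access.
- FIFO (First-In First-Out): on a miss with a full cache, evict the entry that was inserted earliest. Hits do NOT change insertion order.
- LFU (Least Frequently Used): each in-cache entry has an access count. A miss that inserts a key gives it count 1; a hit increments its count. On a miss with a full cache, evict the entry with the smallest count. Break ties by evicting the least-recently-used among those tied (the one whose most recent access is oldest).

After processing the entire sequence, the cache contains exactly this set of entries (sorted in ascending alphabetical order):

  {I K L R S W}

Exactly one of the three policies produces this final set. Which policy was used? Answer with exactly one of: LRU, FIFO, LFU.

Answer: LRU

Derivation:
Simulating under each policy and comparing final sets:
  LRU: final set = {I K L R S W} -> MATCHES target
  FIFO: final set = {I K R S U W} -> differs
  LFU: final set = {I L R S T U} -> differs
Only LRU produces the target set.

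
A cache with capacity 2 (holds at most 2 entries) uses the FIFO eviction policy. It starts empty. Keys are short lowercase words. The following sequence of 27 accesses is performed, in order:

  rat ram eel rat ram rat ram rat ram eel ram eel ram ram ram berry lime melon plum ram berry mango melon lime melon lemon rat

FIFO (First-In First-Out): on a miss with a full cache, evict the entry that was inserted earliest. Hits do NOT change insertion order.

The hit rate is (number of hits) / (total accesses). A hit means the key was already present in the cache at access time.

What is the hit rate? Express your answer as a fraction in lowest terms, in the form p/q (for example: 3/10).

FIFO simulation (capacity=2):
  1. access rat: MISS. Cache (old->new): [rat]
  2. access ram: MISS. Cache (old->new): [rat ram]
  3. access eel: MISS, evict rat. Cache (old->new): [ram eel]
  4. access rat: MISS, evict ram. Cache (old->new): [eel rat]
  5. access ram: MISS, evict eel. Cache (old->new): [rat ram]
  6. access rat: HIT. Cache (old->new): [rat ram]
  7. access ram: HIT. Cache (old->new): [rat ram]
  8. access rat: HIT. Cache (old->new): [rat ram]
  9. access ram: HIT. Cache (old->new): [rat ram]
  10. access eel: MISS, evict rat. Cache (old->new): [ram eel]
  11. access ram: HIT. Cache (old->new): [ram eel]
  12. access eel: HIT. Cache (old->new): [ram eel]
  13. access ram: HIT. Cache (old->new): [ram eel]
  14. access ram: HIT. Cache (old->new): [ram eel]
  15. access ram: HIT. Cache (old->new): [ram eel]
  16. access berry: MISS, evict ram. Cache (old->new): [eel berry]
  17. access lime: MISS, evict eel. Cache (old->new): [berry lime]
  18. access melon: MISS, evict berry. Cache (old->new): [lime melon]
  19. access plum: MISS, evict lime. Cache (old->new): [melon plum]
  20. access ram: MISS, evict melon. Cache (old->new): [plum ram]
  21. access berry: MISS, evict plum. Cache (old->new): [ram berry]
  22. access mango: MISS, evict ram. Cache (old->new): [berry mango]
  23. access melon: MISS, evict berry. Cache (old->new): [mango melon]
  24. access lime: MISS, evict mango. Cache (old->new): [melon lime]
  25. access melon: HIT. Cache (old->new): [melon lime]
  26. access lemon: MISS, evict melon. Cache (old->new): [lime lemon]
  27. access rat: MISS, evict lime. Cache (old->new): [lemon rat]
Total: 10 hits, 17 misses, 15 evictions

Hit rate = 10/27

Answer: 10/27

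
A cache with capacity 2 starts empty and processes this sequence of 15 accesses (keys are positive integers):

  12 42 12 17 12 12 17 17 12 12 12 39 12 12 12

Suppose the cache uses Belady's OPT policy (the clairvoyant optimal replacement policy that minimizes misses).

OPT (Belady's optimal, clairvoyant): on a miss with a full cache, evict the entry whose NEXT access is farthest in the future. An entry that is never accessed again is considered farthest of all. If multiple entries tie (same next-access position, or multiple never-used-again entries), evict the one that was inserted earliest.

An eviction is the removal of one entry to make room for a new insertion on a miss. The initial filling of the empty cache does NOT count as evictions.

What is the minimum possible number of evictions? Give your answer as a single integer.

Answer: 2

Derivation:
OPT (Belady) simulation (capacity=2):
  1. access 12: MISS. Cache: [12]
  2. access 42: MISS. Cache: [12 42]
  3. access 12: HIT. Next use of 12: step 5. Cache: [12 42]
  4. access 17: MISS, evict 42 (next use: never). Cache: [12 17]
  5. access 12: HIT. Next use of 12: step 6. Cache: [12 17]
  6. access 12: HIT. Next use of 12: step 9. Cache: [12 17]
  7. access 17: HIT. Next use of 17: step 8. Cache: [12 17]
  8. access 17: HIT. Next use of 17: never. Cache: [12 17]
  9. access 12: HIT. Next use of 12: step 10. Cache: [12 17]
  10. access 12: HIT. Next use of 12: step 11. Cache: [12 17]
  11. access 12: HIT. Next use of 12: step 13. Cache: [12 17]
  12. access 39: MISS, evict 17 (next use: never). Cache: [12 39]
  13. access 12: HIT. Next use of 12: step 14. Cache: [12 39]
  14. access 12: HIT. Next use of 12: step 15. Cache: [12 39]
  15. access 12: HIT. Next use of 12: never. Cache: [12 39]
Total: 11 hits, 4 misses, 2 evictions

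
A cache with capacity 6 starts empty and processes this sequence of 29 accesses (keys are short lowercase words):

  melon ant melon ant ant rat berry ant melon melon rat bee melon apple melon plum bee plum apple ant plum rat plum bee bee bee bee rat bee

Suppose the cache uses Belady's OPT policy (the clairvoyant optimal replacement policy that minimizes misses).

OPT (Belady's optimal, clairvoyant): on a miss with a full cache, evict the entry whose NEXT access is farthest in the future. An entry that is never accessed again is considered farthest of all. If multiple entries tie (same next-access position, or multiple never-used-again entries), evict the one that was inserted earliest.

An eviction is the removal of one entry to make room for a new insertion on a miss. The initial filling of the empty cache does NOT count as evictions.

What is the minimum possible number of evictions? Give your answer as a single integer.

OPT (Belady) simulation (capacity=6):
  1. access melon: MISS. Cache: [melon]
  2. access ant: MISS. Cache: [melon ant]
  3. access melon: HIT. Next use of melon: step 9. Cache: [melon ant]
  4. access ant: HIT. Next use of ant: step 5. Cache: [melon ant]
  5. access ant: HIT. Next use of ant: step 8. Cache: [melon ant]
  6. access rat: MISS. Cache: [melon ant rat]
  7. access berry: MISS. Cache: [melon ant rat berry]
  8. access ant: HIT. Next use of ant: step 20. Cache: [melon ant rat berry]
  9. access melon: HIT. Next use of melon: step 10. Cache: [melon ant rat berry]
  10. access melon: HIT. Next use of melon: step 13. Cache: [melon ant rat berry]
  11. access rat: HIT. Next use of rat: step 22. Cache: [melon ant rat berry]
  12. access bee: MISS. Cache: [melon ant rat berry bee]
  13. access melon: HIT. Next use of melon: step 15. Cache: [melon ant rat berry bee]
  14. access apple: MISS. Cache: [melon ant rat berry bee apple]
  15. access melon: HIT. Next use of melon: never. Cache: [melon ant rat berry bee apple]
  16. access plum: MISS, evict melon (next use: never). Cache: [ant rat berry bee apple plum]
  17. access bee: HIT. Next use of bee: step 24. Cache: [ant rat berry bee apple plum]
  18. access plum: HIT. Next use of plum: step 21. Cache: [ant rat berry bee apple plum]
  19. access apple: HIT. Next use of apple: never. Cache: [ant rat berry bee apple plum]
  20. access ant: HIT. Next use of ant: never. Cache: [ant rat berry bee apple plum]
  21. access plum: HIT. Next use of plum: step 23. Cache: [ant rat berry bee apple plum]
  22. access rat: HIT. Next use of rat: step 28. Cache: [ant rat berry bee apple plum]
  23. access plum: HIT. Next use of plum: never. Cache: [ant rat berry bee apple plum]
  24. access bee: HIT. Next use of bee: step 25. Cache: [ant rat berry bee apple plum]
  25. access bee: HIT. Next use of bee: step 26. Cache: [ant rat berry bee apple plum]
  26. access bee: HIT. Next use of bee: step 27. Cache: [ant rat berry bee apple plum]
  27. access bee: HIT. Next use of bee: step 29. Cache: [ant rat berry bee apple plum]
  28. access rat: HIT. Next use of rat: never. Cache: [ant rat berry bee apple plum]
  29. access bee: HIT. Next use of bee: never. Cache: [ant rat berry bee apple plum]
Total: 22 hits, 7 misses, 1 evictions

Answer: 1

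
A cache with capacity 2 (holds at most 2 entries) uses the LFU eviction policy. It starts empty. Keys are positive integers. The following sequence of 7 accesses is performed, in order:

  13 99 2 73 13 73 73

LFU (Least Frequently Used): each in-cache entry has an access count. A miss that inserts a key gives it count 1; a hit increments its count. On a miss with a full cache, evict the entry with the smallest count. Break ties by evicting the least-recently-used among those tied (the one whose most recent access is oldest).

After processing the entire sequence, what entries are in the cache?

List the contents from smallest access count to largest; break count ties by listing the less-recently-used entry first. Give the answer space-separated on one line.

LFU simulation (capacity=2):
  1. access 13: MISS. Cache: [13(c=1)]
  2. access 99: MISS. Cache: [13(c=1) 99(c=1)]
  3. access 2: MISS, evict 13(c=1). Cache: [99(c=1) 2(c=1)]
  4. access 73: MISS, evict 99(c=1). Cache: [2(c=1) 73(c=1)]
  5. access 13: MISS, evict 2(c=1). Cache: [73(c=1) 13(c=1)]
  6. access 73: HIT, count now 2. Cache: [13(c=1) 73(c=2)]
  7. access 73: HIT, count now 3. Cache: [13(c=1) 73(c=3)]
Total: 2 hits, 5 misses, 3 evictions

Answer: 13 73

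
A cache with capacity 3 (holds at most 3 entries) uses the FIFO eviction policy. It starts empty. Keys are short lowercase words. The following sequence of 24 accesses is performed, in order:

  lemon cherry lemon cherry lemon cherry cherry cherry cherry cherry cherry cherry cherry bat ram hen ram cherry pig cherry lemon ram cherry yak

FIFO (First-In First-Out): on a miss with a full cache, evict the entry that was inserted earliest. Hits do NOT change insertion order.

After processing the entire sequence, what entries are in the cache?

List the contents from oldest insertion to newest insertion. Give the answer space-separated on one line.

Answer: ram cherry yak

Derivation:
FIFO simulation (capacity=3):
  1. access lemon: MISS. Cache (old->new): [lemon]
  2. access cherry: MISS. Cache (old->new): [lemon cherry]
  3. access lemon: HIT. Cache (old->new): [lemon cherry]
  4. access cherry: HIT. Cache (old->new): [lemon cherry]
  5. access lemon: HIT. Cache (old->new): [lemon cherry]
  6. access cherry: HIT. Cache (old->new): [lemon cherry]
  7. access cherry: HIT. Cache (old->new): [lemon cherry]
  8. access cherry: HIT. Cache (old->new): [lemon cherry]
  9. access cherry: HIT. Cache (old->new): [lemon cherry]
  10. access cherry: HIT. Cache (old->new): [lemon cherry]
  11. access cherry: HIT. Cache (old->new): [lemon cherry]
  12. access cherry: HIT. Cache (old->new): [lemon cherry]
  13. access cherry: HIT. Cache (old->new): [lemon cherry]
  14. access bat: MISS. Cache (old->new): [lemon cherry bat]
  15. access ram: MISS, evict lemon. Cache (old->new): [cherry bat ram]
  16. access hen: MISS, evict cherry. Cache (old->new): [bat ram hen]
  17. access ram: HIT. Cache (old->new): [bat ram hen]
  18. access cherry: MISS, evict bat. Cache (old->new): [ram hen cherry]
  19. access pig: MISS, evict ram. Cache (old->new): [hen cherry pig]
  20. access cherry: HIT. Cache (old->new): [hen cherry pig]
  21. access lemon: MISS, evict hen. Cache (old->new): [cherry pig lemon]
  22. access ram: MISS, evict cherry. Cache (old->new): [pig lemon ram]
  23. access cherry: MISS, evict pig. Cache (old->new): [lemon ram cherry]
  24. access yak: MISS, evict lemon. Cache (old->new): [ram cherry yak]
Total: 13 hits, 11 misses, 8 evictions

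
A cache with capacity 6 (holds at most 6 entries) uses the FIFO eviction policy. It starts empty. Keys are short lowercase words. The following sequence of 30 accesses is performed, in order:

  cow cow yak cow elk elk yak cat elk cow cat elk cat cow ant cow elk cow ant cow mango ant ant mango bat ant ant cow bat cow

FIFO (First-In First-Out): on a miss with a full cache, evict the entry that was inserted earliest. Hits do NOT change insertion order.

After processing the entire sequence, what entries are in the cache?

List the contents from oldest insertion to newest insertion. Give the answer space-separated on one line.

Answer: elk cat ant mango bat cow

Derivation:
FIFO simulation (capacity=6):
  1. access cow: MISS. Cache (old->new): [cow]
  2. access cow: HIT. Cache (old->new): [cow]
  3. access yak: MISS. Cache (old->new): [cow yak]
  4. access cow: HIT. Cache (old->new): [cow yak]
  5. access elk: MISS. Cache (old->new): [cow yak elk]
  6. access elk: HIT. Cache (old->new): [cow yak elk]
  7. access yak: HIT. Cache (old->new): [cow yak elk]
  8. access cat: MISS. Cache (old->new): [cow yak elk cat]
  9. access elk: HIT. Cache (old->new): [cow yak elk cat]
  10. access cow: HIT. Cache (old->new): [cow yak elk cat]
  11. access cat: HIT. Cache (old->new): [cow yak elk cat]
  12. access elk: HIT. Cache (old->new): [cow yak elk cat]
  13. access cat: HIT. Cache (old->new): [cow yak elk cat]
  14. access cow: HIT. Cache (old->new): [cow yak elk cat]
  15. access ant: MISS. Cache (old->new): [cow yak elk cat ant]
  16. access cow: HIT. Cache (old->new): [cow yak elk cat ant]
  17. access elk: HIT. Cache (old->new): [cow yak elk cat ant]
  18. access cow: HIT. Cache (old->new): [cow yak elk cat ant]
  19. access ant: HIT. Cache (old->new): [cow yak elk cat ant]
  20. access cow: HIT. Cache (old->new): [cow yak elk cat ant]
  21. access mango: MISS. Cache (old->new): [cow yak elk cat ant mango]
  22. access ant: HIT. Cache (old->new): [cow yak elk cat ant mango]
  23. access ant: HIT. Cache (old->new): [cow yak elk cat ant mango]
  24. access mango: HIT. Cache (old->new): [cow yak elk cat ant mango]
  25. access bat: MISS, evict cow. Cache (old->new): [yak elk cat ant mango bat]
  26. access ant: HIT. Cache (old->new): [yak elk cat ant mango bat]
  27. access ant: HIT. Cache (old->new): [yak elk cat ant mango bat]
  28. access cow: MISS, evict yak. Cache (old->new): [elk cat ant mango bat cow]
  29. access bat: HIT. Cache (old->new): [elk cat ant mango bat cow]
  30. access cow: HIT. Cache (old->new): [elk cat ant mango bat cow]
Total: 22 hits, 8 misses, 2 evictions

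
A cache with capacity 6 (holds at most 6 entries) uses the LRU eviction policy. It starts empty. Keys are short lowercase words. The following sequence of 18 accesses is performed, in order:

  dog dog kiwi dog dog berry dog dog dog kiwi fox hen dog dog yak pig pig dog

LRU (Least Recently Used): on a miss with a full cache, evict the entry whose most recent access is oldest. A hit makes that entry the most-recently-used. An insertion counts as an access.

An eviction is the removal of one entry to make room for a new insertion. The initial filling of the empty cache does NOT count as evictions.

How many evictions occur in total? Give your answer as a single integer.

LRU simulation (capacity=6):
  1. access dog: MISS. Cache (LRU->MRU): [dog]
  2. access dog: HIT. Cache (LRU->MRU): [dog]
  3. access kiwi: MISS. Cache (LRU->MRU): [dog kiwi]
  4. access dog: HIT. Cache (LRU->MRU): [kiwi dog]
  5. access dog: HIT. Cache (LRU->MRU): [kiwi dog]
  6. access berry: MISS. Cache (LRU->MRU): [kiwi dog berry]
  7. access dog: HIT. Cache (LRU->MRU): [kiwi berry dog]
  8. access dog: HIT. Cache (LRU->MRU): [kiwi berry dog]
  9. access dog: HIT. Cache (LRU->MRU): [kiwi berry dog]
  10. access kiwi: HIT. Cache (LRU->MRU): [berry dog kiwi]
  11. access fox: MISS. Cache (LRU->MRU): [berry dog kiwi fox]
  12. access hen: MISS. Cache (LRU->MRU): [berry dog kiwi fox hen]
  13. access dog: HIT. Cache (LRU->MRU): [berry kiwi fox hen dog]
  14. access dog: HIT. Cache (LRU->MRU): [berry kiwi fox hen dog]
  15. access yak: MISS. Cache (LRU->MRU): [berry kiwi fox hen dog yak]
  16. access pig: MISS, evict berry. Cache (LRU->MRU): [kiwi fox hen dog yak pig]
  17. access pig: HIT. Cache (LRU->MRU): [kiwi fox hen dog yak pig]
  18. access dog: HIT. Cache (LRU->MRU): [kiwi fox hen yak pig dog]
Total: 11 hits, 7 misses, 1 evictions

Answer: 1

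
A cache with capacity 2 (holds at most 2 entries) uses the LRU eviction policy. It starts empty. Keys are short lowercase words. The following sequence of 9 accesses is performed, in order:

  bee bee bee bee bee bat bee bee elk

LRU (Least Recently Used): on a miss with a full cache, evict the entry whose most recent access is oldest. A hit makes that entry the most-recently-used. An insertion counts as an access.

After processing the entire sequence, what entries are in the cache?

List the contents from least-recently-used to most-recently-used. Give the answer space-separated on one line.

LRU simulation (capacity=2):
  1. access bee: MISS. Cache (LRU->MRU): [bee]
  2. access bee: HIT. Cache (LRU->MRU): [bee]
  3. access bee: HIT. Cache (LRU->MRU): [bee]
  4. access bee: HIT. Cache (LRU->MRU): [bee]
  5. access bee: HIT. Cache (LRU->MRU): [bee]
  6. access bat: MISS. Cache (LRU->MRU): [bee bat]
  7. access bee: HIT. Cache (LRU->MRU): [bat bee]
  8. access bee: HIT. Cache (LRU->MRU): [bat bee]
  9. access elk: MISS, evict bat. Cache (LRU->MRU): [bee elk]
Total: 6 hits, 3 misses, 1 evictions

Answer: bee elk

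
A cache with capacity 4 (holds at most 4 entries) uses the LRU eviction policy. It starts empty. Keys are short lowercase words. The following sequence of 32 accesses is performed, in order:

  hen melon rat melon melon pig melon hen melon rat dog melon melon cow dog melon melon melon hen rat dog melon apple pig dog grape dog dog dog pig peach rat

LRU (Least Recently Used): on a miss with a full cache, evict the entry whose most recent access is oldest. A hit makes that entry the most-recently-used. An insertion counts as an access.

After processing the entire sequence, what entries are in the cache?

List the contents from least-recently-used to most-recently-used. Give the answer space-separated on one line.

Answer: dog pig peach rat

Derivation:
LRU simulation (capacity=4):
  1. access hen: MISS. Cache (LRU->MRU): [hen]
  2. access melon: MISS. Cache (LRU->MRU): [hen melon]
  3. access rat: MISS. Cache (LRU->MRU): [hen melon rat]
  4. access melon: HIT. Cache (LRU->MRU): [hen rat melon]
  5. access melon: HIT. Cache (LRU->MRU): [hen rat melon]
  6. access pig: MISS. Cache (LRU->MRU): [hen rat melon pig]
  7. access melon: HIT. Cache (LRU->MRU): [hen rat pig melon]
  8. access hen: HIT. Cache (LRU->MRU): [rat pig melon hen]
  9. access melon: HIT. Cache (LRU->MRU): [rat pig hen melon]
  10. access rat: HIT. Cache (LRU->MRU): [pig hen melon rat]
  11. access dog: MISS, evict pig. Cache (LRU->MRU): [hen melon rat dog]
  12. access melon: HIT. Cache (LRU->MRU): [hen rat dog melon]
  13. access melon: HIT. Cache (LRU->MRU): [hen rat dog melon]
  14. access cow: MISS, evict hen. Cache (LRU->MRU): [rat dog melon cow]
  15. access dog: HIT. Cache (LRU->MRU): [rat melon cow dog]
  16. access melon: HIT. Cache (LRU->MRU): [rat cow dog melon]
  17. access melon: HIT. Cache (LRU->MRU): [rat cow dog melon]
  18. access melon: HIT. Cache (LRU->MRU): [rat cow dog melon]
  19. access hen: MISS, evict rat. Cache (LRU->MRU): [cow dog melon hen]
  20. access rat: MISS, evict cow. Cache (LRU->MRU): [dog melon hen rat]
  21. access dog: HIT. Cache (LRU->MRU): [melon hen rat dog]
  22. access melon: HIT. Cache (LRU->MRU): [hen rat dog melon]
  23. access apple: MISS, evict hen. Cache (LRU->MRU): [rat dog melon apple]
  24. access pig: MISS, evict rat. Cache (LRU->MRU): [dog melon apple pig]
  25. access dog: HIT. Cache (LRU->MRU): [melon apple pig dog]
  26. access grape: MISS, evict melon. Cache (LRU->MRU): [apple pig dog grape]
  27. access dog: HIT. Cache (LRU->MRU): [apple pig grape dog]
  28. access dog: HIT. Cache (LRU->MRU): [apple pig grape dog]
  29. access dog: HIT. Cache (LRU->MRU): [apple pig grape dog]
  30. access pig: HIT. Cache (LRU->MRU): [apple grape dog pig]
  31. access peach: MISS, evict apple. Cache (LRU->MRU): [grape dog pig peach]
  32. access rat: MISS, evict grape. Cache (LRU->MRU): [dog pig peach rat]
Total: 19 hits, 13 misses, 9 evictions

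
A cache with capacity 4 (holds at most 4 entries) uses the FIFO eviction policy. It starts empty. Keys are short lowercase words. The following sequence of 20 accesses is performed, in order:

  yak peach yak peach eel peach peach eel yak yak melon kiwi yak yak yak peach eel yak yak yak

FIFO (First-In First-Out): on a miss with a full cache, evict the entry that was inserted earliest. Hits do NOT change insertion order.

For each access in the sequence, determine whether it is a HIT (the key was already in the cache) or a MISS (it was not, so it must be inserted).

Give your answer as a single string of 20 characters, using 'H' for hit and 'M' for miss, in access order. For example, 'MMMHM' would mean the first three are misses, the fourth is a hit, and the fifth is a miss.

Answer: MMHHMHHHHHMMMHHMMHHH

Derivation:
FIFO simulation (capacity=4):
  1. access yak: MISS. Cache (old->new): [yak]
  2. access peach: MISS. Cache (old->new): [yak peach]
  3. access yak: HIT. Cache (old->new): [yak peach]
  4. access peach: HIT. Cache (old->new): [yak peach]
  5. access eel: MISS. Cache (old->new): [yak peach eel]
  6. access peach: HIT. Cache (old->new): [yak peach eel]
  7. access peach: HIT. Cache (old->new): [yak peach eel]
  8. access eel: HIT. Cache (old->new): [yak peach eel]
  9. access yak: HIT. Cache (old->new): [yak peach eel]
  10. access yak: HIT. Cache (old->new): [yak peach eel]
  11. access melon: MISS. Cache (old->new): [yak peach eel melon]
  12. access kiwi: MISS, evict yak. Cache (old->new): [peach eel melon kiwi]
  13. access yak: MISS, evict peach. Cache (old->new): [eel melon kiwi yak]
  14. access yak: HIT. Cache (old->new): [eel melon kiwi yak]
  15. access yak: HIT. Cache (old->new): [eel melon kiwi yak]
  16. access peach: MISS, evict eel. Cache (old->new): [melon kiwi yak peach]
  17. access eel: MISS, evict melon. Cache (old->new): [kiwi yak peach eel]
  18. access yak: HIT. Cache (old->new): [kiwi yak peach eel]
  19. access yak: HIT. Cache (old->new): [kiwi yak peach eel]
  20. access yak: HIT. Cache (old->new): [kiwi yak peach eel]
Total: 12 hits, 8 misses, 4 evictions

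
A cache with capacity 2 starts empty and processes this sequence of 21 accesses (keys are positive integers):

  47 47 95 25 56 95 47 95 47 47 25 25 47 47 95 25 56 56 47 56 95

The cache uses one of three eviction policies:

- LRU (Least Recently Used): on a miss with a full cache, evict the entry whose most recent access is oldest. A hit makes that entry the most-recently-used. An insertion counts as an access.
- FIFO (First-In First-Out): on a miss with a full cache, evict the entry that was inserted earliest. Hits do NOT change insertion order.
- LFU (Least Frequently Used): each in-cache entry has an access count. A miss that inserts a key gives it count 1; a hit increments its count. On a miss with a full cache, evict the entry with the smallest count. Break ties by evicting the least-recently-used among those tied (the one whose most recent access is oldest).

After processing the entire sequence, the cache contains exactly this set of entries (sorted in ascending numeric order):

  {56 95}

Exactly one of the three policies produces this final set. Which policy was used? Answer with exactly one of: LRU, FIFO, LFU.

Answer: LRU

Derivation:
Simulating under each policy and comparing final sets:
  LRU: final set = {56 95} -> MATCHES target
  FIFO: final set = {47 95} -> differs
  LFU: final set = {47 95} -> differs
Only LRU produces the target set.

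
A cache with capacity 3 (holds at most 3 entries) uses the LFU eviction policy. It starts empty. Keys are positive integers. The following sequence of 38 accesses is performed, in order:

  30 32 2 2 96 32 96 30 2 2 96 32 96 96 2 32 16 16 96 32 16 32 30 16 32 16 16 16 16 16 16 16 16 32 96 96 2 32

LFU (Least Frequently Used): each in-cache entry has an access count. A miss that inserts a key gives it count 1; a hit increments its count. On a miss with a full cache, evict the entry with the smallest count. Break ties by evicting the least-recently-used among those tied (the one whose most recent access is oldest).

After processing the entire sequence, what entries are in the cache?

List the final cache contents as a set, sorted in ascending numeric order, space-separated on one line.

LFU simulation (capacity=3):
  1. access 30: MISS. Cache: [30(c=1)]
  2. access 32: MISS. Cache: [30(c=1) 32(c=1)]
  3. access 2: MISS. Cache: [30(c=1) 32(c=1) 2(c=1)]
  4. access 2: HIT, count now 2. Cache: [30(c=1) 32(c=1) 2(c=2)]
  5. access 96: MISS, evict 30(c=1). Cache: [32(c=1) 96(c=1) 2(c=2)]
  6. access 32: HIT, count now 2. Cache: [96(c=1) 2(c=2) 32(c=2)]
  7. access 96: HIT, count now 2. Cache: [2(c=2) 32(c=2) 96(c=2)]
  8. access 30: MISS, evict 2(c=2). Cache: [30(c=1) 32(c=2) 96(c=2)]
  9. access 2: MISS, evict 30(c=1). Cache: [2(c=1) 32(c=2) 96(c=2)]
  10. access 2: HIT, count now 2. Cache: [32(c=2) 96(c=2) 2(c=2)]
  11. access 96: HIT, count now 3. Cache: [32(c=2) 2(c=2) 96(c=3)]
  12. access 32: HIT, count now 3. Cache: [2(c=2) 96(c=3) 32(c=3)]
  13. access 96: HIT, count now 4. Cache: [2(c=2) 32(c=3) 96(c=4)]
  14. access 96: HIT, count now 5. Cache: [2(c=2) 32(c=3) 96(c=5)]
  15. access 2: HIT, count now 3. Cache: [32(c=3) 2(c=3) 96(c=5)]
  16. access 32: HIT, count now 4. Cache: [2(c=3) 32(c=4) 96(c=5)]
  17. access 16: MISS, evict 2(c=3). Cache: [16(c=1) 32(c=4) 96(c=5)]
  18. access 16: HIT, count now 2. Cache: [16(c=2) 32(c=4) 96(c=5)]
  19. access 96: HIT, count now 6. Cache: [16(c=2) 32(c=4) 96(c=6)]
  20. access 32: HIT, count now 5. Cache: [16(c=2) 32(c=5) 96(c=6)]
  21. access 16: HIT, count now 3. Cache: [16(c=3) 32(c=5) 96(c=6)]
  22. access 32: HIT, count now 6. Cache: [16(c=3) 96(c=6) 32(c=6)]
  23. access 30: MISS, evict 16(c=3). Cache: [30(c=1) 96(c=6) 32(c=6)]
  24. access 16: MISS, evict 30(c=1). Cache: [16(c=1) 96(c=6) 32(c=6)]
  25. access 32: HIT, count now 7. Cache: [16(c=1) 96(c=6) 32(c=7)]
  26. access 16: HIT, count now 2. Cache: [16(c=2) 96(c=6) 32(c=7)]
  27. access 16: HIT, count now 3. Cache: [16(c=3) 96(c=6) 32(c=7)]
  28. access 16: HIT, count now 4. Cache: [16(c=4) 96(c=6) 32(c=7)]
  29. access 16: HIT, count now 5. Cache: [16(c=5) 96(c=6) 32(c=7)]
  30. access 16: HIT, count now 6. Cache: [96(c=6) 16(c=6) 32(c=7)]
  31. access 16: HIT, count now 7. Cache: [96(c=6) 32(c=7) 16(c=7)]
  32. access 16: HIT, count now 8. Cache: [96(c=6) 32(c=7) 16(c=8)]
  33. access 16: HIT, count now 9. Cache: [96(c=6) 32(c=7) 16(c=9)]
  34. access 32: HIT, count now 8. Cache: [96(c=6) 32(c=8) 16(c=9)]
  35. access 96: HIT, count now 7. Cache: [96(c=7) 32(c=8) 16(c=9)]
  36. access 96: HIT, count now 8. Cache: [32(c=8) 96(c=8) 16(c=9)]
  37. access 2: MISS, evict 32(c=8). Cache: [2(c=1) 96(c=8) 16(c=9)]
  38. access 32: MISS, evict 2(c=1). Cache: [32(c=1) 96(c=8) 16(c=9)]
Total: 27 hits, 11 misses, 8 evictions

Answer: 16 32 96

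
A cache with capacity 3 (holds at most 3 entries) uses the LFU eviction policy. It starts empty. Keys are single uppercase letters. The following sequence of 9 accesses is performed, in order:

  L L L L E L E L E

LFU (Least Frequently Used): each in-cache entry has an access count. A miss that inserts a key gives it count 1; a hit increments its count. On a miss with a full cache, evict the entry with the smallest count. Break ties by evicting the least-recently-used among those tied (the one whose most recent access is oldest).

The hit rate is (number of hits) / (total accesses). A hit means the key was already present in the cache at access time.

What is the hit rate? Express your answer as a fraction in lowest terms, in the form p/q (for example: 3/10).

LFU simulation (capacity=3):
  1. access L: MISS. Cache: [L(c=1)]
  2. access L: HIT, count now 2. Cache: [L(c=2)]
  3. access L: HIT, count now 3. Cache: [L(c=3)]
  4. access L: HIT, count now 4. Cache: [L(c=4)]
  5. access E: MISS. Cache: [E(c=1) L(c=4)]
  6. access L: HIT, count now 5. Cache: [E(c=1) L(c=5)]
  7. access E: HIT, count now 2. Cache: [E(c=2) L(c=5)]
  8. access L: HIT, count now 6. Cache: [E(c=2) L(c=6)]
  9. access E: HIT, count now 3. Cache: [E(c=3) L(c=6)]
Total: 7 hits, 2 misses, 0 evictions

Hit rate = 7/9

Answer: 7/9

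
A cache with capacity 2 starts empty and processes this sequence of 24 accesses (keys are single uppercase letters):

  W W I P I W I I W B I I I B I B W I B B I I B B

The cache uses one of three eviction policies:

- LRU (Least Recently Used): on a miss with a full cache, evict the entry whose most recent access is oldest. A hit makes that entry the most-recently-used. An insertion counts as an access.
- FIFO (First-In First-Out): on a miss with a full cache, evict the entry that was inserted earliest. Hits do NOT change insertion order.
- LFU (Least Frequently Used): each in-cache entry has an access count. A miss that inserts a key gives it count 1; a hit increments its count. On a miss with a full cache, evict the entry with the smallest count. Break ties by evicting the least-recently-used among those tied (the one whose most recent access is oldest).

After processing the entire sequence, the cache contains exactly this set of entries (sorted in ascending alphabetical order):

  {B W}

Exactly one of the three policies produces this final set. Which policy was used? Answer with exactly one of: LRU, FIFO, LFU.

Answer: LFU

Derivation:
Simulating under each policy and comparing final sets:
  LRU: final set = {B I} -> differs
  FIFO: final set = {B I} -> differs
  LFU: final set = {B W} -> MATCHES target
Only LFU produces the target set.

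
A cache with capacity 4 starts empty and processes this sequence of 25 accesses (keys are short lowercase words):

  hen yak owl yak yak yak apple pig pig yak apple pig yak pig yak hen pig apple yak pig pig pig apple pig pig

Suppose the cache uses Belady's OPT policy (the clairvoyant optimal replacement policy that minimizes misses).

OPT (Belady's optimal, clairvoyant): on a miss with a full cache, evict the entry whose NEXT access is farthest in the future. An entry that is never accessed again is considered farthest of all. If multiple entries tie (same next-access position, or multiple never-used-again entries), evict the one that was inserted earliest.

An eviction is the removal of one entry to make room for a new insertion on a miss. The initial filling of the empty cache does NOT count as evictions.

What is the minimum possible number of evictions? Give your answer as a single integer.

OPT (Belady) simulation (capacity=4):
  1. access hen: MISS. Cache: [hen]
  2. access yak: MISS. Cache: [hen yak]
  3. access owl: MISS. Cache: [hen yak owl]
  4. access yak: HIT. Next use of yak: step 5. Cache: [hen yak owl]
  5. access yak: HIT. Next use of yak: step 6. Cache: [hen yak owl]
  6. access yak: HIT. Next use of yak: step 10. Cache: [hen yak owl]
  7. access apple: MISS. Cache: [hen yak owl apple]
  8. access pig: MISS, evict owl (next use: never). Cache: [hen yak apple pig]
  9. access pig: HIT. Next use of pig: step 12. Cache: [hen yak apple pig]
  10. access yak: HIT. Next use of yak: step 13. Cache: [hen yak apple pig]
  11. access apple: HIT. Next use of apple: step 18. Cache: [hen yak apple pig]
  12. access pig: HIT. Next use of pig: step 14. Cache: [hen yak apple pig]
  13. access yak: HIT. Next use of yak: step 15. Cache: [hen yak apple pig]
  14. access pig: HIT. Next use of pig: step 17. Cache: [hen yak apple pig]
  15. access yak: HIT. Next use of yak: step 19. Cache: [hen yak apple pig]
  16. access hen: HIT. Next use of hen: never. Cache: [hen yak apple pig]
  17. access pig: HIT. Next use of pig: step 20. Cache: [hen yak apple pig]
  18. access apple: HIT. Next use of apple: step 23. Cache: [hen yak apple pig]
  19. access yak: HIT. Next use of yak: never. Cache: [hen yak apple pig]
  20. access pig: HIT. Next use of pig: step 21. Cache: [hen yak apple pig]
  21. access pig: HIT. Next use of pig: step 22. Cache: [hen yak apple pig]
  22. access pig: HIT. Next use of pig: step 24. Cache: [hen yak apple pig]
  23. access apple: HIT. Next use of apple: never. Cache: [hen yak apple pig]
  24. access pig: HIT. Next use of pig: step 25. Cache: [hen yak apple pig]
  25. access pig: HIT. Next use of pig: never. Cache: [hen yak apple pig]
Total: 20 hits, 5 misses, 1 evictions

Answer: 1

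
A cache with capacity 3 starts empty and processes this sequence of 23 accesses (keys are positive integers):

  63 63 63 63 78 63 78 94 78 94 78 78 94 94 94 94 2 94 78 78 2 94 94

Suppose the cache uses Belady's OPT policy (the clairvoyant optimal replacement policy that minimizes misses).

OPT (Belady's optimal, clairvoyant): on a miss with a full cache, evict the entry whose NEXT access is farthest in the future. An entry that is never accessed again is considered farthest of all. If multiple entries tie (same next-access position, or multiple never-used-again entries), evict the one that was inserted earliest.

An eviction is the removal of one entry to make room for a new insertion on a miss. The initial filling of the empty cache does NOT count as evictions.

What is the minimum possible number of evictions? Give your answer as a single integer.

OPT (Belady) simulation (capacity=3):
  1. access 63: MISS. Cache: [63]
  2. access 63: HIT. Next use of 63: step 3. Cache: [63]
  3. access 63: HIT. Next use of 63: step 4. Cache: [63]
  4. access 63: HIT. Next use of 63: step 6. Cache: [63]
  5. access 78: MISS. Cache: [63 78]
  6. access 63: HIT. Next use of 63: never. Cache: [63 78]
  7. access 78: HIT. Next use of 78: step 9. Cache: [63 78]
  8. access 94: MISS. Cache: [63 78 94]
  9. access 78: HIT. Next use of 78: step 11. Cache: [63 78 94]
  10. access 94: HIT. Next use of 94: step 13. Cache: [63 78 94]
  11. access 78: HIT. Next use of 78: step 12. Cache: [63 78 94]
  12. access 78: HIT. Next use of 78: step 19. Cache: [63 78 94]
  13. access 94: HIT. Next use of 94: step 14. Cache: [63 78 94]
  14. access 94: HIT. Next use of 94: step 15. Cache: [63 78 94]
  15. access 94: HIT. Next use of 94: step 16. Cache: [63 78 94]
  16. access 94: HIT. Next use of 94: step 18. Cache: [63 78 94]
  17. access 2: MISS, evict 63 (next use: never). Cache: [78 94 2]
  18. access 94: HIT. Next use of 94: step 22. Cache: [78 94 2]
  19. access 78: HIT. Next use of 78: step 20. Cache: [78 94 2]
  20. access 78: HIT. Next use of 78: never. Cache: [78 94 2]
  21. access 2: HIT. Next use of 2: never. Cache: [78 94 2]
  22. access 94: HIT. Next use of 94: step 23. Cache: [78 94 2]
  23. access 94: HIT. Next use of 94: never. Cache: [78 94 2]
Total: 19 hits, 4 misses, 1 evictions

Answer: 1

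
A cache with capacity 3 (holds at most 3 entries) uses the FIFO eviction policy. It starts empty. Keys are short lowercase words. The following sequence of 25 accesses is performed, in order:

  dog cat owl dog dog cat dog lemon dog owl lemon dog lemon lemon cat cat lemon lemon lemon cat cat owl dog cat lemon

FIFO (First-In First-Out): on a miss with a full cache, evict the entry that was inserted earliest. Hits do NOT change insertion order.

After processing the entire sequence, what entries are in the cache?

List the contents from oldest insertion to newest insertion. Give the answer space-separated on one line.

FIFO simulation (capacity=3):
  1. access dog: MISS. Cache (old->new): [dog]
  2. access cat: MISS. Cache (old->new): [dog cat]
  3. access owl: MISS. Cache (old->new): [dog cat owl]
  4. access dog: HIT. Cache (old->new): [dog cat owl]
  5. access dog: HIT. Cache (old->new): [dog cat owl]
  6. access cat: HIT. Cache (old->new): [dog cat owl]
  7. access dog: HIT. Cache (old->new): [dog cat owl]
  8. access lemon: MISS, evict dog. Cache (old->new): [cat owl lemon]
  9. access dog: MISS, evict cat. Cache (old->new): [owl lemon dog]
  10. access owl: HIT. Cache (old->new): [owl lemon dog]
  11. access lemon: HIT. Cache (old->new): [owl lemon dog]
  12. access dog: HIT. Cache (old->new): [owl lemon dog]
  13. access lemon: HIT. Cache (old->new): [owl lemon dog]
  14. access lemon: HIT. Cache (old->new): [owl lemon dog]
  15. access cat: MISS, evict owl. Cache (old->new): [lemon dog cat]
  16. access cat: HIT. Cache (old->new): [lemon dog cat]
  17. access lemon: HIT. Cache (old->new): [lemon dog cat]
  18. access lemon: HIT. Cache (old->new): [lemon dog cat]
  19. access lemon: HIT. Cache (old->new): [lemon dog cat]
  20. access cat: HIT. Cache (old->new): [lemon dog cat]
  21. access cat: HIT. Cache (old->new): [lemon dog cat]
  22. access owl: MISS, evict lemon. Cache (old->new): [dog cat owl]
  23. access dog: HIT. Cache (old->new): [dog cat owl]
  24. access cat: HIT. Cache (old->new): [dog cat owl]
  25. access lemon: MISS, evict dog. Cache (old->new): [cat owl lemon]
Total: 17 hits, 8 misses, 5 evictions

Answer: cat owl lemon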